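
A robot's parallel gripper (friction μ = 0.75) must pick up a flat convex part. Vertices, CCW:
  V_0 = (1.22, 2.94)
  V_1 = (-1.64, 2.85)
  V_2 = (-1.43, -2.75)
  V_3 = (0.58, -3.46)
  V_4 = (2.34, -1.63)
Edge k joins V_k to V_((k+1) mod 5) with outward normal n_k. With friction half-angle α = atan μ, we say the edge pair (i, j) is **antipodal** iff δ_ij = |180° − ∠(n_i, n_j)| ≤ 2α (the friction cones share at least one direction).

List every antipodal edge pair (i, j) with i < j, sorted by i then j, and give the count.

α = atan 0.75 = 36.87°;  2α = 73.74°
n_0 = (-0.0315, +0.9995)
n_1 = (-0.9993, -0.0375)
n_2 = (-0.3331, -0.9429)
n_3 = (+0.7208, -0.6932)
n_4 = (+0.9713, +0.2380)
  (0,1): δ = 89.65°  ·
  (0,2): δ = 21.26°  ✓
  (0,3): δ = 44.31°  ✓
  (0,4): δ = 101.97°  ·
  (1,2): δ = 111.60°  ·
  (1,3): δ = 46.03°  ✓
  (1,4): δ = 11.62°  ✓
  (2,3): δ = 114.43°  ·
  (2,4): δ = 56.77°  ✓
  (3,4): δ = 122.35°  ·
antipodal pairs: 5

count = 5; pairs: (0,2), (0,3), (1,3), (1,4), (2,4)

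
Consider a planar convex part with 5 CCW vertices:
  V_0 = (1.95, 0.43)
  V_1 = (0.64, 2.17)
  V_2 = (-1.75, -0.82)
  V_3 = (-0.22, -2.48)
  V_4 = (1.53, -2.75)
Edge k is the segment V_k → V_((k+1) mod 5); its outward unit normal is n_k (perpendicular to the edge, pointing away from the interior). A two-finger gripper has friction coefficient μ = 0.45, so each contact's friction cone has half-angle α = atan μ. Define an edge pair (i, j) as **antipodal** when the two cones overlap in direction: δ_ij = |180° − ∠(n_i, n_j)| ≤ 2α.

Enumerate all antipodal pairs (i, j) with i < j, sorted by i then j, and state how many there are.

α = atan 0.45 = 24.23°;  2α = 48.46°
n_0 = (+0.7989, +0.6015)
n_1 = (-0.7811, +0.6244)
n_2 = (-0.7353, -0.6777)
n_3 = (-0.1525, -0.9883)
n_4 = (+0.9914, -0.1309)
  (0,1): δ = 75.61°  ·
  (0,2): δ = 5.69°  ✓
  (0,3): δ = 44.25°  ✓
  (0,4): δ = 135.50°  ·
  (1,2): δ = 98.70°  ·
  (1,3): δ = 60.13°  ·
  (1,4): δ = 31.11°  ✓
  (2,3): δ = 141.44°  ·
  (2,4): δ = 50.19°  ·
  (3,4): δ = 88.75°  ·
antipodal pairs: 3

count = 3; pairs: (0,2), (0,3), (1,4)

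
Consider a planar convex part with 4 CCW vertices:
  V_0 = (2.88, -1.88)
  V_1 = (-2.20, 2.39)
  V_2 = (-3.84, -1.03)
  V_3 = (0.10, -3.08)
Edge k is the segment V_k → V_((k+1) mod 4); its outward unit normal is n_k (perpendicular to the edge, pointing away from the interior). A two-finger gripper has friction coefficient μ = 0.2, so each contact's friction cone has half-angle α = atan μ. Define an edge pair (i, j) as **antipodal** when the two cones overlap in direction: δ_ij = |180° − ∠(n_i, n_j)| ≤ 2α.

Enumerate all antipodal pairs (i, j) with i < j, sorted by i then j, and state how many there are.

α = atan 0.2 = 11.31°;  2α = 22.62°
n_0 = (+0.6434, +0.7655)
n_1 = (-0.9017, +0.4324)
n_2 = (-0.4616, -0.8871)
n_3 = (+0.3963, -0.9181)
  (0,1): δ = 75.57°  ·
  (0,2): δ = 12.56°  ✓
  (0,3): δ = 63.40°  ·
  (1,2): δ = 91.87°  ·
  (1,3): δ = 41.03°  ·
  (2,3): δ = 129.16°  ·
antipodal pairs: 1

count = 1; pairs: (0,2)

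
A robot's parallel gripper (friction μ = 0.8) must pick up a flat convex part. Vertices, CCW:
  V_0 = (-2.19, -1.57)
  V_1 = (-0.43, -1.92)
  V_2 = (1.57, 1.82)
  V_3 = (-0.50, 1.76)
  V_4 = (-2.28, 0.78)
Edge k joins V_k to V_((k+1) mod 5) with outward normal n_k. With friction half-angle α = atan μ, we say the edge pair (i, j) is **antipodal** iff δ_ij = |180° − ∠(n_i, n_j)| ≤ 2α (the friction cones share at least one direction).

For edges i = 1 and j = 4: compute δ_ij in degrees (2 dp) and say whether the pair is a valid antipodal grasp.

δ = 30.33°, valid

α = atan 0.8 = 38.66°;  2α = 77.32°
edge 1: e_1 = (+2.00, +3.74);  n_1 = (+0.8818, -0.4716)
edge 4: e_4 = (+0.09, -2.35);  n_4 = (-0.9993, -0.0383)
∠(n_1, n_4) = 149.67°
δ = |180° − 149.67°| = 30.33°
30.33° ≤ 2α = 77.32°  →  valid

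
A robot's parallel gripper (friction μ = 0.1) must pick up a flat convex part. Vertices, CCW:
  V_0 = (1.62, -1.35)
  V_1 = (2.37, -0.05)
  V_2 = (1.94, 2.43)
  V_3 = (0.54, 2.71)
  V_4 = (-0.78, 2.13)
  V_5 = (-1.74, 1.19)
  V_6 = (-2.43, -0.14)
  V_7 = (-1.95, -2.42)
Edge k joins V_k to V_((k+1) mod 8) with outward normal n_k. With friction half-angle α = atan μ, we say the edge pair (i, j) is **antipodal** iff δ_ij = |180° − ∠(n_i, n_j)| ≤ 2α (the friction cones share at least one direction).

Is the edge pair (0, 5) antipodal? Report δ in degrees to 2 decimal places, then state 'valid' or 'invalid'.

α = atan 0.1 = 5.71°;  2α = 11.42°
edge 0: e_0 = (+0.75, +1.30);  n_0 = (+0.8662, -0.4997)
edge 5: e_5 = (-0.69, -1.33);  n_5 = (-0.8877, +0.4605)
∠(n_0, n_5) = 177.44°
δ = |180° − 177.44°| = 2.56°
2.56° ≤ 2α = 11.42°  →  valid

δ = 2.56°, valid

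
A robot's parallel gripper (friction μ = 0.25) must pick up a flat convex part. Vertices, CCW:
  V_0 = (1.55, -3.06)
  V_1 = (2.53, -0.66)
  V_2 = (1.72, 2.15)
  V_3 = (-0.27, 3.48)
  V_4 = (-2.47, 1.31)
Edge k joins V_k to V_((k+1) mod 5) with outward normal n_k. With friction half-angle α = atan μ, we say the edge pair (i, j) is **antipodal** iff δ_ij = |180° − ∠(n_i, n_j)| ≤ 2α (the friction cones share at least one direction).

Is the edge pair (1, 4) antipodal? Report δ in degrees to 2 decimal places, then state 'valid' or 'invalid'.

α = atan 0.25 = 14.04°;  2α = 28.07°
edge 1: e_1 = (-0.81, +2.81);  n_1 = (+0.9609, +0.2770)
edge 4: e_4 = (+4.02, -4.37);  n_4 = (-0.7360, -0.6770)
∠(n_1, n_4) = 153.47°
δ = |180° − 153.47°| = 26.53°
26.53° ≤ 2α = 28.07°  →  valid

δ = 26.53°, valid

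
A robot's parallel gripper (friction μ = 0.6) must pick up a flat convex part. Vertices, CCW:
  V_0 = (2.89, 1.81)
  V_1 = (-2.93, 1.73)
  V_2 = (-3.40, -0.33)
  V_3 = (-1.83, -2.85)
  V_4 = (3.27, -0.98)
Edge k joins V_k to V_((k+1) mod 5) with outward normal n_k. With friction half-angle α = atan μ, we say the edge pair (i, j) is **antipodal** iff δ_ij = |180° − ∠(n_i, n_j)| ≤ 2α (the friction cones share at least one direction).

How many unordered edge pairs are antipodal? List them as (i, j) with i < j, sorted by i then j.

α = atan 0.6 = 30.96°;  2α = 61.93°
n_0 = (-0.0137, +0.9999)
n_1 = (-0.9749, +0.2224)
n_2 = (-0.8488, -0.5288)
n_3 = (+0.3443, -0.9389)
n_4 = (+0.9909, +0.1350)
  (0,1): δ = 103.64°  ·
  (0,2): δ = 58.86°  ✓
  (0,3): δ = 19.35°  ✓
  (0,4): δ = 96.97°  ·
  (1,2): δ = 135.22°  ·
  (1,3): δ = 57.01°  ✓
  (1,4): δ = 20.61°  ✓
  (2,3): δ = 101.79°  ·
  (2,4): δ = 24.17°  ✓
  (3,4): δ = 102.38°  ·
antipodal pairs: 5

count = 5; pairs: (0,2), (0,3), (1,3), (1,4), (2,4)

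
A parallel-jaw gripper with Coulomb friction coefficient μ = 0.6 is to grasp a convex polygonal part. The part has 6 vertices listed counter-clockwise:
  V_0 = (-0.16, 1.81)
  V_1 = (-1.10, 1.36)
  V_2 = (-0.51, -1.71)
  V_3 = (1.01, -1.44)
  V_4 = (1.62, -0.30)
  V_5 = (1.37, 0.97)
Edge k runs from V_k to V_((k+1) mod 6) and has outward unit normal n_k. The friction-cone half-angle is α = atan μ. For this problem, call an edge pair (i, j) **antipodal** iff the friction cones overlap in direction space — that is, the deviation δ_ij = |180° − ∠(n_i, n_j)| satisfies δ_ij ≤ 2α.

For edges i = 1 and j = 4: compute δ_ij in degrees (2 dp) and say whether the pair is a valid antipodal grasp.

α = atan 0.6 = 30.96°;  2α = 61.93°
edge 1: e_1 = (+0.59, -3.07);  n_1 = (-0.9820, -0.1887)
edge 4: e_4 = (-0.25, +1.27);  n_4 = (+0.9812, +0.1931)
∠(n_1, n_4) = 179.74°
δ = |180° − 179.74°| = 0.26°
0.26° ≤ 2α = 61.93°  →  valid

δ = 0.26°, valid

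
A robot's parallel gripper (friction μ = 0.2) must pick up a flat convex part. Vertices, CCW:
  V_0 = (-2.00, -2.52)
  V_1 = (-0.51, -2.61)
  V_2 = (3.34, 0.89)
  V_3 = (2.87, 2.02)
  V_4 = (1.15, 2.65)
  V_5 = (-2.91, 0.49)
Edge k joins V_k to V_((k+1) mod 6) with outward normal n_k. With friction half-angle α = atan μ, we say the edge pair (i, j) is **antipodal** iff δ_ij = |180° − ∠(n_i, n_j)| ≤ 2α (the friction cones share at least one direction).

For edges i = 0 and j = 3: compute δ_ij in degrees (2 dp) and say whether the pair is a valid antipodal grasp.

δ = 16.66°, valid

α = atan 0.2 = 11.31°;  2α = 22.62°
edge 0: e_0 = (+1.49, -0.09);  n_0 = (-0.0603, -0.9982)
edge 3: e_3 = (-1.72, +0.63);  n_3 = (+0.3439, +0.9390)
∠(n_0, n_3) = 163.34°
δ = |180° − 163.34°| = 16.66°
16.66° ≤ 2α = 22.62°  →  valid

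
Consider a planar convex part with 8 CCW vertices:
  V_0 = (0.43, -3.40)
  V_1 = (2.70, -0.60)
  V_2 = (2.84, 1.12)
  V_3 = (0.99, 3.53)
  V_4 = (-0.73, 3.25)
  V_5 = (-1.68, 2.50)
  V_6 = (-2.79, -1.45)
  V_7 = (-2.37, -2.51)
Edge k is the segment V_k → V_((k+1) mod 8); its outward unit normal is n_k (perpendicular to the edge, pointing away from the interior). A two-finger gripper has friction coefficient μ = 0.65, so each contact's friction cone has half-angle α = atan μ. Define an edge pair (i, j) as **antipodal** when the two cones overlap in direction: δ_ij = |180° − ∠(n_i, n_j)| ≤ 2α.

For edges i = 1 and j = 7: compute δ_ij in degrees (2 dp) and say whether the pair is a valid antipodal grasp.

δ = 77.02°, invalid

α = atan 0.65 = 33.02°;  2α = 66.05°
edge 1: e_1 = (+0.14, +1.72);  n_1 = (+0.9967, -0.0811)
edge 7: e_7 = (+2.80, -0.89);  n_7 = (-0.3029, -0.9530)
∠(n_1, n_7) = 102.98°
δ = |180° − 102.98°| = 77.02°
77.02° > 2α = 66.05°  →  invalid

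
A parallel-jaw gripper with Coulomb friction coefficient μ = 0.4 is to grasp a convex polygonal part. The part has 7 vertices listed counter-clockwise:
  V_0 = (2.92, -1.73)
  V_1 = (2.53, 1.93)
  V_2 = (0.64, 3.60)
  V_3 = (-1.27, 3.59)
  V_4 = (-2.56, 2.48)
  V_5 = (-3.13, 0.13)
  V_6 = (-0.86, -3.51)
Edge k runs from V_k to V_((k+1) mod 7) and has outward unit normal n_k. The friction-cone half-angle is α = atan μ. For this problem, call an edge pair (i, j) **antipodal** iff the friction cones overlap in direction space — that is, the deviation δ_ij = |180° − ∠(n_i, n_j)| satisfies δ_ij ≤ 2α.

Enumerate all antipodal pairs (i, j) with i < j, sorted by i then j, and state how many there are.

α = atan 0.4 = 21.80°;  2α = 43.60°
n_0 = (+0.9944, +0.1060)
n_1 = (+0.6621, +0.7494)
n_2 = (-0.0052, +1.0000)
n_3 = (-0.6522, +0.7580)
n_4 = (-0.9718, +0.2357)
n_5 = (-0.8485, -0.5292)
n_6 = (+0.4260, -0.9047)
  (0,1): δ = 137.55°  ·
  (0,2): δ = 95.78°  ·
  (0,3): δ = 55.37°  ·
  (0,4): δ = 19.72°  ✓
  (0,5): δ = 25.87°  ✓
  (0,6): δ = 109.13°  ·
  (1,2): δ = 138.24°  ·
  (1,3): δ = 97.83°  ·
  (1,4): δ = 62.17°  ·
  (1,5): δ = 16.59°  ✓
  (1,6): δ = 66.68°  ·
  (2,3): δ = 139.59°  ·
  (2,4): δ = 103.93°  ·
  (2,5): δ = 58.35°  ·
  (2,6): δ = 24.92°  ✓
  (3,4): δ = 144.34°  ·
  (3,5): δ = 98.76°  ·
  (3,6): δ = 15.50°  ✓
  (4,5): δ = 134.42°  ·
  (4,6): δ = 51.15°  ·
  (5,6): δ = 96.73°  ·
antipodal pairs: 5

count = 5; pairs: (0,4), (0,5), (1,5), (2,6), (3,6)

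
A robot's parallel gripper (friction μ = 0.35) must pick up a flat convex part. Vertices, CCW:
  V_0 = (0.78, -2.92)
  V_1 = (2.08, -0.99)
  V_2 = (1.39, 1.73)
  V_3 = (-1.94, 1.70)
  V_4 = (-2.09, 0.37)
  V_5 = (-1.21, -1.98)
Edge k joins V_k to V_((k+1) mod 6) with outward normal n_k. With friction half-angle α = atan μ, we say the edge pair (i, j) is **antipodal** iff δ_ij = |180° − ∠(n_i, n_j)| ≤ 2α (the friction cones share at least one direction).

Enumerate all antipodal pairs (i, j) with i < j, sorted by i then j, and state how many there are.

count = 4; pairs: (0,3), (1,3), (1,4), (2,5)

α = atan 0.35 = 19.29°;  2α = 38.58°
n_0 = (+0.8294, -0.5587)
n_1 = (+0.9693, +0.2459)
n_2 = (-0.0090, +1.0000)
n_3 = (-0.9937, +0.1121)
n_4 = (-0.9365, -0.3507)
n_5 = (-0.4271, -0.9042)
  (0,1): δ = 131.80°  ·
  (0,2): δ = 55.52°  ·
  (0,3): δ = 27.53°  ✓
  (0,4): δ = 54.49°  ·
  (0,5): δ = 98.68°  ·
  (1,2): δ = 103.72°  ·
  (1,3): δ = 20.67°  ✓
  (1,4): δ = 6.29°  ✓
  (1,5): δ = 50.48°  ·
  (2,3): δ = 96.95°  ·
  (2,4): δ = 69.99°  ·
  (2,5): δ = 25.80°  ✓
  (3,4): δ = 153.04°  ·
  (3,5): δ = 108.85°  ·
  (4,5): δ = 135.81°  ·
antipodal pairs: 4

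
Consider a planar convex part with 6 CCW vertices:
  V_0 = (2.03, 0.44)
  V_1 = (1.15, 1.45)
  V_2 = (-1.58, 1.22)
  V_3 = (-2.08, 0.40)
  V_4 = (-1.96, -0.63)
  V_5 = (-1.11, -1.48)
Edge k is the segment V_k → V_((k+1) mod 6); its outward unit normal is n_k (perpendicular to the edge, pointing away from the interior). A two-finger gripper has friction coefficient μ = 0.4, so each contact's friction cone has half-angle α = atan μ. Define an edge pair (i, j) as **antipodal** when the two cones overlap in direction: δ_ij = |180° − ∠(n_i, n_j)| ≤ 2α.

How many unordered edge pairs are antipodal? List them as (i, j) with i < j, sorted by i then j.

count = 4; pairs: (0,3), (0,4), (1,5), (2,5)

α = atan 0.4 = 21.80°;  2α = 43.60°
n_0 = (+0.7540, +0.6569)
n_1 = (-0.0840, +0.9965)
n_2 = (-0.8538, +0.5206)
n_3 = (-0.9933, -0.1157)
n_4 = (-0.7071, -0.7071)
n_5 = (+0.5217, -0.8531)
  (0,1): δ = 126.25°  ·
  (0,2): δ = 72.44°  ·
  (0,3): δ = 34.42°  ✓
  (0,4): δ = 3.93°  ✓
  (0,5): δ = 80.38°  ·
  (1,2): δ = 126.19°  ·
  (1,3): δ = 88.17°  ·
  (1,4): δ = 49.82°  ·
  (1,5): δ = 26.63°  ✓
  (2,3): δ = 141.98°  ·
  (2,4): δ = 103.63°  ·
  (2,5): δ = 27.18°  ✓
  (3,4): δ = 141.65°  ·
  (3,5): δ = 65.20°  ·
  (4,5): δ = 103.56°  ·
antipodal pairs: 4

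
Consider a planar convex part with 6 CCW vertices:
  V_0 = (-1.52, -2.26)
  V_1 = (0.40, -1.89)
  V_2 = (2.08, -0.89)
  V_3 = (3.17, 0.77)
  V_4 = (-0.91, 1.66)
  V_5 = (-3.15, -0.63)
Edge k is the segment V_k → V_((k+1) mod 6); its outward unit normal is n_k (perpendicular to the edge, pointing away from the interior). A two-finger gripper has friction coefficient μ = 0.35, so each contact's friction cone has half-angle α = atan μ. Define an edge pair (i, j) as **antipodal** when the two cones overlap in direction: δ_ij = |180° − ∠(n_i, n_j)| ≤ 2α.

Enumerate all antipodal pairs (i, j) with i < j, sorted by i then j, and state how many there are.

α = atan 0.35 = 19.29°;  2α = 38.58°
n_0 = (+0.1892, -0.9819)
n_1 = (+0.5115, -0.8593)
n_2 = (+0.8359, -0.5489)
n_3 = (+0.2131, +0.9770)
n_4 = (-0.7149, +0.6993)
n_5 = (-0.7071, -0.7071)
  (0,1): δ = 160.14°  ·
  (0,2): δ = 134.20°  ·
  (0,3): δ = 23.21°  ✓
  (0,4): δ = 34.72°  ✓
  (0,5): δ = 124.09°  ·
  (1,2): δ = 154.05°  ·
  (1,3): δ = 43.07°  ·
  (1,4): δ = 14.87°  ✓
  (1,5): δ = 104.24°  ·
  (2,3): δ = 69.02°  ·
  (2,4): δ = 11.08°  ✓
  (2,5): δ = 78.29°  ·
  (3,4): δ = 122.06°  ·
  (3,5): δ = 32.69°  ✓
  (4,5): δ = 90.63°  ·
antipodal pairs: 5

count = 5; pairs: (0,3), (0,4), (1,4), (2,4), (3,5)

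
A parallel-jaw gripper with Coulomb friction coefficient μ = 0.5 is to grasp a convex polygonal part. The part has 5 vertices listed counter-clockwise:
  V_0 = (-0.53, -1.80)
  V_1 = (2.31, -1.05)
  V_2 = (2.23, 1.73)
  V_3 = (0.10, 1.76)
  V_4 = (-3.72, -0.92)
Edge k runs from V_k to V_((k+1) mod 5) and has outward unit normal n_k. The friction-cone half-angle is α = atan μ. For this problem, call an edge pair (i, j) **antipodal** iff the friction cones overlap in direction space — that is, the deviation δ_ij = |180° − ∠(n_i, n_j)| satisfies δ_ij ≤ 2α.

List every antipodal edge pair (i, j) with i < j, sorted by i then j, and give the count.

count = 4; pairs: (0,2), (0,3), (2,4), (3,4)

α = atan 0.5 = 26.57°;  2α = 53.13°
n_0 = (+0.2553, -0.9669)
n_1 = (+0.9996, +0.0288)
n_2 = (+0.0141, +0.9999)
n_3 = (-0.5743, +0.8186)
n_4 = (-0.2659, -0.9640)
  (0,1): δ = 103.14°  ·
  (0,2): δ = 15.60°  ✓
  (0,3): δ = 20.26°  ✓
  (0,4): δ = 149.78°  ·
  (1,2): δ = 92.46°  ·
  (1,3): δ = 56.60°  ·
  (1,4): δ = 72.93°  ·
  (2,3): δ = 144.14°  ·
  (2,4): δ = 14.62°  ✓
  (3,4): δ = 50.47°  ✓
antipodal pairs: 4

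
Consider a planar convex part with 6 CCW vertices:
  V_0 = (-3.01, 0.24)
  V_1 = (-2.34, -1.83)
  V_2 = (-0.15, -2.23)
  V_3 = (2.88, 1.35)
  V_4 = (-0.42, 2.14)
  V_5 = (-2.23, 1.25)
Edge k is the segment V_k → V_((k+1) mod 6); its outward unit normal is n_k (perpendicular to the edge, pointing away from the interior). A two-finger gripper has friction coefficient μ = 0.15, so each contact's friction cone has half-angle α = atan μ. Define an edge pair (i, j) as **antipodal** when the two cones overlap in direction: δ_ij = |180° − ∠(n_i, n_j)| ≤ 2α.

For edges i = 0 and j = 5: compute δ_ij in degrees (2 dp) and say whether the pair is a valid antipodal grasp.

δ = 124.39°, invalid

α = atan 0.15 = 8.53°;  2α = 17.06°
edge 0: e_0 = (+0.67, -2.07);  n_0 = (-0.9514, -0.3079)
edge 5: e_5 = (-0.78, -1.01);  n_5 = (-0.7915, +0.6112)
∠(n_0, n_5) = 55.61°
δ = |180° − 55.61°| = 124.39°
124.39° > 2α = 17.06°  →  invalid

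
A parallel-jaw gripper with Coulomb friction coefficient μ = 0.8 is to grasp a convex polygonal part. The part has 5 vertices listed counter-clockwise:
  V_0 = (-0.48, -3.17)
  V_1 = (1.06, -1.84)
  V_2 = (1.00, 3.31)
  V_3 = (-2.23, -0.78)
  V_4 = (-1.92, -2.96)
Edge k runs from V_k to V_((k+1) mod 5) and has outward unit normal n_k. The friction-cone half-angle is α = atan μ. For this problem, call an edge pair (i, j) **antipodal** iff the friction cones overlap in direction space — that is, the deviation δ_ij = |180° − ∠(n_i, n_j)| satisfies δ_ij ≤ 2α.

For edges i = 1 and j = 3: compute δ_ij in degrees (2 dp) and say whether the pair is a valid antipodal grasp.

α = atan 0.8 = 38.66°;  2α = 77.32°
edge 1: e_1 = (-0.06, +5.15);  n_1 = (+0.9999, +0.0116)
edge 3: e_3 = (+0.31, -2.18);  n_3 = (-0.9900, -0.1408)
∠(n_1, n_3) = 172.57°
δ = |180° − 172.57°| = 7.43°
7.43° ≤ 2α = 77.32°  →  valid

δ = 7.43°, valid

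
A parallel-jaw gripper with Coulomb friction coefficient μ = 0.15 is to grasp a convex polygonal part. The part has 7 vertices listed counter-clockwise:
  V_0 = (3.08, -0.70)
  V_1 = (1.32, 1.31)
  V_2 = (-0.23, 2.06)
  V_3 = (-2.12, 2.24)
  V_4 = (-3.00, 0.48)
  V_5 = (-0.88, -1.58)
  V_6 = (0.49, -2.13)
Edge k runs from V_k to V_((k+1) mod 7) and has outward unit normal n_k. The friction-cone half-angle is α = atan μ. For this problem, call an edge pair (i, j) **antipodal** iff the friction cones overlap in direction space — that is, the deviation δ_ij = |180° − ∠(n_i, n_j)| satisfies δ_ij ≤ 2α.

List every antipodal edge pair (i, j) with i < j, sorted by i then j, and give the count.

count = 3; pairs: (0,4), (1,5), (2,5)

α = atan 0.15 = 8.53°;  2α = 17.06°
n_0 = (+0.7523, +0.6588)
n_1 = (+0.4356, +0.9002)
n_2 = (+0.0948, +0.9955)
n_3 = (-0.8944, +0.4472)
n_4 = (-0.6969, -0.7172)
n_5 = (-0.3726, -0.9280)
n_6 = (+0.4833, -0.8754)
  (0,1): δ = 157.03°  ·
  (0,2): δ = 136.65°  ·
  (0,3): δ = 67.77°  ·
  (0,4): δ = 4.62°  ✓
  (0,5): δ = 26.92°  ·
  (0,6): δ = 77.70°  ·
  (1,2): δ = 159.62°  ·
  (1,3): δ = 90.74°  ·
  (1,4): δ = 18.36°  ·
  (1,5): δ = 3.95°  ✓
  (1,6): δ = 54.73°  ·
  (2,3): δ = 111.12°  ·
  (2,4): δ = 38.74°  ·
  (2,5): δ = 16.43°  ✓
  (2,6): δ = 34.34°  ·
  (3,4): δ = 107.61°  ·
  (3,5): δ = 85.31°  ·
  (3,6): δ = 34.53°  ·
  (4,5): δ = 157.70°  ·
  (4,6): δ = 106.92°  ·
  (5,6): δ = 129.22°  ·
antipodal pairs: 3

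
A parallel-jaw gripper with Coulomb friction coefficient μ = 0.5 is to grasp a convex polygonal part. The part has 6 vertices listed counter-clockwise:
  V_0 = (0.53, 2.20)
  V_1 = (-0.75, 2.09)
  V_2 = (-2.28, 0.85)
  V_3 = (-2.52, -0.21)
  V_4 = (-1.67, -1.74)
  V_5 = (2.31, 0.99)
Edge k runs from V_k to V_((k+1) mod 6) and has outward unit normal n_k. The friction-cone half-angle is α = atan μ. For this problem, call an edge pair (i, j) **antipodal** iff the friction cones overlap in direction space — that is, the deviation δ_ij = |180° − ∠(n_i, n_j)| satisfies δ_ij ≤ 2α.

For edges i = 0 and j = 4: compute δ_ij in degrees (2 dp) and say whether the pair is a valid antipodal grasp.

δ = 29.54°, valid

α = atan 0.5 = 26.57°;  2α = 53.13°
edge 0: e_0 = (-1.28, -0.11);  n_0 = (-0.0856, +0.9963)
edge 4: e_4 = (+3.98, +2.73);  n_4 = (+0.5656, -0.8246)
∠(n_0, n_4) = 150.46°
δ = |180° − 150.46°| = 29.54°
29.54° ≤ 2α = 53.13°  →  valid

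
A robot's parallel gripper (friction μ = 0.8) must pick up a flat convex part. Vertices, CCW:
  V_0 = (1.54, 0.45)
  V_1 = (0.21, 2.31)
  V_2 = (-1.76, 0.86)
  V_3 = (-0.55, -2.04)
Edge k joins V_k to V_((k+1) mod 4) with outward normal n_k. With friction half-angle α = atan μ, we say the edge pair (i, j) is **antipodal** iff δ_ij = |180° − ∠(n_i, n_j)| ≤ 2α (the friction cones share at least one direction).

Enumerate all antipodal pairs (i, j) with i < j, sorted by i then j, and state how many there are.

α = atan 0.8 = 38.66°;  2α = 77.32°
n_0 = (+0.8134, +0.5817)
n_1 = (-0.5928, +0.8054)
n_2 = (-0.9229, -0.3851)
n_3 = (+0.7659, -0.6429)
  (0,1): δ = 89.21°  ·
  (0,2): δ = 12.92°  ✓
  (0,3): δ = 104.42°  ·
  (1,2): δ = 103.71°  ·
  (1,3): δ = 13.64°  ✓
  (2,3): δ = 62.66°  ✓
antipodal pairs: 3

count = 3; pairs: (0,2), (1,3), (2,3)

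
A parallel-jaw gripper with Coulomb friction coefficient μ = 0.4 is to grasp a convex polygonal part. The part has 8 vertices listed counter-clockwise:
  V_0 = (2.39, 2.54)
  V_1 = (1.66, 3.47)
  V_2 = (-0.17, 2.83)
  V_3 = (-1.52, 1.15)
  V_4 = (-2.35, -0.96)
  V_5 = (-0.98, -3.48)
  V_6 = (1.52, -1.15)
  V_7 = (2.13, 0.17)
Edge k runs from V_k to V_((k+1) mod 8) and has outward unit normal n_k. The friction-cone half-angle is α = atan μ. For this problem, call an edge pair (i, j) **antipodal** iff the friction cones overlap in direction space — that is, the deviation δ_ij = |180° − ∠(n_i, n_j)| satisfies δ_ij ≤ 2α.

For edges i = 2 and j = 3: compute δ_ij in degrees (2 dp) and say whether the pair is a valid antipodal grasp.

α = atan 0.4 = 21.80°;  2α = 43.60°
edge 2: e_2 = (-1.35, -1.68);  n_2 = (-0.7795, +0.6264)
edge 3: e_3 = (-0.83, -2.11);  n_3 = (-0.9306, +0.3661)
∠(n_2, n_3) = 17.31°
δ = |180° − 17.31°| = 162.69°
162.69° > 2α = 43.60°  →  invalid

δ = 162.69°, invalid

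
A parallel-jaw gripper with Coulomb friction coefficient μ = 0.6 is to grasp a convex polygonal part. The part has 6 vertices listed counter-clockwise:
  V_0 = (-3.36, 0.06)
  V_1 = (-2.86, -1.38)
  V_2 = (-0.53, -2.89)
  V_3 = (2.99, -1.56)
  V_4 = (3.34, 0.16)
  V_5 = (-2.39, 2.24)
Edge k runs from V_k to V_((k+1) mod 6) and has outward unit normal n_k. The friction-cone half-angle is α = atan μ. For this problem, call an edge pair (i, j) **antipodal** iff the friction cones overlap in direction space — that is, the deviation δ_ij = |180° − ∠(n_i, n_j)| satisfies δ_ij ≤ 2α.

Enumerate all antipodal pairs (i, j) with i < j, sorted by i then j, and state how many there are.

α = atan 0.6 = 30.96°;  2α = 61.93°
n_0 = (-0.9447, -0.3280)
n_1 = (-0.5438, -0.8392)
n_2 = (+0.3535, -0.9355)
n_3 = (+0.9799, -0.1994)
n_4 = (+0.3412, +0.9400)
n_5 = (-0.9136, +0.4065)
  (0,1): δ = 142.09°  ·
  (0,2): δ = 88.45°  ·
  (0,3): δ = 30.65°  ✓
  (0,4): δ = 50.90°  ✓
  (0,5): δ = 136.86°  ·
  (1,2): δ = 126.36°  ·
  (1,3): δ = 68.56°  ·
  (1,4): δ = 13.00°  ✓
  (1,5): δ = 98.96°  ·
  (2,3): δ = 122.20°  ·
  (2,4): δ = 40.65°  ✓
  (2,5): δ = 45.31°  ✓
  (3,4): δ = 98.45°  ·
  (3,5): δ = 12.48°  ✓
  (4,5): δ = 94.04°  ·
antipodal pairs: 6

count = 6; pairs: (0,3), (0,4), (1,4), (2,4), (2,5), (3,5)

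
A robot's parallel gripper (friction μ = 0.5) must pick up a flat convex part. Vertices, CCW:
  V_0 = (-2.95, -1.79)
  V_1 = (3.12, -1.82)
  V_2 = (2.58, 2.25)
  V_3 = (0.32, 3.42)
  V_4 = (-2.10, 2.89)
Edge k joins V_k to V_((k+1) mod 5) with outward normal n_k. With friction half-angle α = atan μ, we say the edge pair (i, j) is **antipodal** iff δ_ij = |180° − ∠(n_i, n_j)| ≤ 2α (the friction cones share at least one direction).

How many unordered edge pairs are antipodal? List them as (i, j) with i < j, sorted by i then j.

α = atan 0.5 = 26.57°;  2α = 53.13°
n_0 = (-0.0049, -1.0000)
n_1 = (+0.9913, +0.1315)
n_2 = (+0.4597, +0.8881)
n_3 = (-0.2139, +0.9768)
n_4 = (-0.9839, +0.1787)
  (0,1): δ = 82.16°  ·
  (0,2): δ = 27.09°  ✓
  (0,3): δ = 12.64°  ✓
  (0,4): δ = 79.99°  ·
  (1,2): δ = 124.93°  ·
  (1,3): δ = 85.20°  ·
  (1,4): δ = 17.85°  ✓
  (2,3): δ = 140.28°  ·
  (2,4): δ = 72.92°  ·
  (3,4): δ = 112.65°  ·
antipodal pairs: 3

count = 3; pairs: (0,2), (0,3), (1,4)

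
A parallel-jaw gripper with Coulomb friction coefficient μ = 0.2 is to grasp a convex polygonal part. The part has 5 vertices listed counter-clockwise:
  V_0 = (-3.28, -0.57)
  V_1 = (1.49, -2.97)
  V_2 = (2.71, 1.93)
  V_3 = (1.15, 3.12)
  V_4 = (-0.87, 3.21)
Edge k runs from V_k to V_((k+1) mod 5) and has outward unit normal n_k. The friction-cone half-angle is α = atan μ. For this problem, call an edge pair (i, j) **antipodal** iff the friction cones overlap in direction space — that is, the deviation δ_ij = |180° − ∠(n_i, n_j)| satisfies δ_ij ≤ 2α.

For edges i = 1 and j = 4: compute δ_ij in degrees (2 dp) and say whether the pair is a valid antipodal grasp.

δ = 18.54°, valid

α = atan 0.2 = 11.31°;  2α = 22.62°
edge 1: e_1 = (+1.22, +4.90);  n_1 = (+0.9704, -0.2416)
edge 4: e_4 = (-2.41, -3.78);  n_4 = (-0.8432, +0.5376)
∠(n_1, n_4) = 161.46°
δ = |180° − 161.46°| = 18.54°
18.54° ≤ 2α = 22.62°  →  valid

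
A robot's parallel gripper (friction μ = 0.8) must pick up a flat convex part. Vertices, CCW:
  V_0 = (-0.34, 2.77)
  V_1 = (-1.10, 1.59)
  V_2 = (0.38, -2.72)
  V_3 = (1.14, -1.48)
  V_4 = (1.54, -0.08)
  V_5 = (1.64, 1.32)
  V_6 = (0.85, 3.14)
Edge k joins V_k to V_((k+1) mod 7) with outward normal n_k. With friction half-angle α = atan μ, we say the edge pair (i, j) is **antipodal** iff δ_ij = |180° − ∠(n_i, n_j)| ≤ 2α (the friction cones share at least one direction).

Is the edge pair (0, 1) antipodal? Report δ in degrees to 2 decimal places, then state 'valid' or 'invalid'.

δ = 128.26°, invalid

α = atan 0.8 = 38.66°;  2α = 77.32°
edge 0: e_0 = (-0.76, -1.18);  n_0 = (-0.8407, +0.5415)
edge 1: e_1 = (+1.48, -4.31);  n_1 = (-0.9458, -0.3248)
∠(n_0, n_1) = 51.74°
δ = |180° − 51.74°| = 128.26°
128.26° > 2α = 77.32°  →  invalid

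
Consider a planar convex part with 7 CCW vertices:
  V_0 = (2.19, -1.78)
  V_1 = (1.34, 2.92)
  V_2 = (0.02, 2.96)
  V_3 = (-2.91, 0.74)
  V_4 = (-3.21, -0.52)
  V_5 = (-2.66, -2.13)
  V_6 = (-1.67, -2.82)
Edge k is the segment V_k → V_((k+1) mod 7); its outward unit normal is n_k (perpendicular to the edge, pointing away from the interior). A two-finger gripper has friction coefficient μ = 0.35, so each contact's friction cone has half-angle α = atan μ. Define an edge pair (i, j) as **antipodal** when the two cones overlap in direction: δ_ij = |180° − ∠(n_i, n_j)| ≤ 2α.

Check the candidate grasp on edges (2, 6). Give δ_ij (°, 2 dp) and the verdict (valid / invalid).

α = atan 0.35 = 19.29°;  2α = 38.58°
edge 2: e_2 = (-2.93, -2.22);  n_2 = (-0.6039, +0.7971)
edge 6: e_6 = (+3.86, +1.04);  n_6 = (+0.2602, -0.9656)
∠(n_2, n_6) = 157.93°
δ = |180° − 157.93°| = 22.07°
22.07° ≤ 2α = 38.58°  →  valid

δ = 22.07°, valid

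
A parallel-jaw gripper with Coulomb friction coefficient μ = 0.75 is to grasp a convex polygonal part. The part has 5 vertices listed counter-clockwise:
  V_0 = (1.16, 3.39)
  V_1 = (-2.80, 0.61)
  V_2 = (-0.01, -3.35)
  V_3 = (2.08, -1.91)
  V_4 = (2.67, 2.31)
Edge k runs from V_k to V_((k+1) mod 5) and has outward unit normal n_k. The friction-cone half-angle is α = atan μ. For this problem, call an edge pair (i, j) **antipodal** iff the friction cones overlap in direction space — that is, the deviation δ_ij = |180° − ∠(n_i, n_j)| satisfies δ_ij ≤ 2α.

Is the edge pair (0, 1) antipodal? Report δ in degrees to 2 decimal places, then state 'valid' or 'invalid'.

δ = 89.90°, invalid

α = atan 0.75 = 36.87°;  2α = 73.74°
edge 0: e_0 = (-3.96, -2.78);  n_0 = (-0.5746, +0.8185)
edge 1: e_1 = (+2.79, -3.96);  n_1 = (-0.8175, -0.5760)
∠(n_0, n_1) = 90.10°
δ = |180° − 90.10°| = 89.90°
89.90° > 2α = 73.74°  →  invalid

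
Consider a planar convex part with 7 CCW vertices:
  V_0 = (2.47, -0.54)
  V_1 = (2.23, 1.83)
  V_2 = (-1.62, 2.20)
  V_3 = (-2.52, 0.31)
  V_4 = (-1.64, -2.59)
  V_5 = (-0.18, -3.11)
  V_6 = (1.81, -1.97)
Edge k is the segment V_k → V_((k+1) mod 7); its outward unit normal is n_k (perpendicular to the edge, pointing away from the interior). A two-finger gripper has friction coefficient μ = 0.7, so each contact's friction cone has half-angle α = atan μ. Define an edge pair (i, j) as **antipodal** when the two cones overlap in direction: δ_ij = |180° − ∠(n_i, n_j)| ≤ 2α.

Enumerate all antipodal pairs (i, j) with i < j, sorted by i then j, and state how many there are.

count = 9; pairs: (0,2), (0,3), (0,4), (1,3), (1,4), (1,5), (2,5), (2,6), (3,6)

α = atan 0.7 = 34.99°;  2α = 69.98°
n_0 = (+0.9949, +0.1008)
n_1 = (+0.0957, +0.9954)
n_2 = (-0.9029, +0.4299)
n_3 = (-0.9569, -0.2904)
n_4 = (-0.3355, -0.9420)
n_5 = (+0.4971, -0.8677)
n_6 = (+0.9080, -0.4191)
  (0,1): δ = 101.27°  ·
  (0,2): δ = 31.25°  ✓
  (0,3): δ = 11.10°  ✓
  (0,4): δ = 64.61°  ✓
  (0,5): δ = 114.02°  ·
  (0,6): δ = 149.44°  ·
  (1,2): δ = 109.97°  ·
  (1,3): δ = 67.63°  ✓
  (1,4): δ = 14.11°  ✓
  (1,5): δ = 35.30°  ✓
  (1,6): δ = 70.71°  ·
  (2,3): δ = 137.66°  ·
  (2,4): δ = 84.14°  ·
  (2,5): δ = 34.73°  ✓
  (2,6): δ = 0.69°  ✓
  (3,4): δ = 126.48°  ·
  (3,5): δ = 77.07°  ·
  (3,6): δ = 41.66°  ✓
  (4,5): δ = 130.59°  ·
  (4,6): δ = 95.17°  ·
  (5,6): δ = 144.58°  ·
antipodal pairs: 9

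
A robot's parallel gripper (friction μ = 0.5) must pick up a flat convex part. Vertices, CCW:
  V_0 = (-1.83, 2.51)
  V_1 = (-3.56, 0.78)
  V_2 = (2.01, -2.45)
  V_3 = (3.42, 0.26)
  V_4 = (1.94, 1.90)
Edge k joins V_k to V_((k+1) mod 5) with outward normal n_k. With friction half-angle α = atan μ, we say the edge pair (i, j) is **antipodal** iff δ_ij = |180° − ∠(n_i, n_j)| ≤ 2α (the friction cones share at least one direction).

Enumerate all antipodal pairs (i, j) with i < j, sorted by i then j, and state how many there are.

count = 3; pairs: (0,2), (1,3), (1,4)

α = atan 0.5 = 26.57°;  2α = 53.13°
n_0 = (-0.7071, +0.7071)
n_1 = (-0.5016, -0.8651)
n_2 = (+0.8871, -0.4616)
n_3 = (+0.7424, +0.6700)
n_4 = (+0.1597, +0.9872)
  (0,1): δ = 75.11°  ·
  (0,2): δ = 17.51°  ✓
  (0,3): δ = 87.06°  ·
  (0,4): δ = 125.81°  ·
  (1,2): δ = 87.38°  ·
  (1,3): δ = 17.83°  ✓
  (1,4): δ = 20.92°  ✓
  (2,3): δ = 110.45°  ·
  (2,4): δ = 71.70°  ·
  (3,4): δ = 141.26°  ·
antipodal pairs: 3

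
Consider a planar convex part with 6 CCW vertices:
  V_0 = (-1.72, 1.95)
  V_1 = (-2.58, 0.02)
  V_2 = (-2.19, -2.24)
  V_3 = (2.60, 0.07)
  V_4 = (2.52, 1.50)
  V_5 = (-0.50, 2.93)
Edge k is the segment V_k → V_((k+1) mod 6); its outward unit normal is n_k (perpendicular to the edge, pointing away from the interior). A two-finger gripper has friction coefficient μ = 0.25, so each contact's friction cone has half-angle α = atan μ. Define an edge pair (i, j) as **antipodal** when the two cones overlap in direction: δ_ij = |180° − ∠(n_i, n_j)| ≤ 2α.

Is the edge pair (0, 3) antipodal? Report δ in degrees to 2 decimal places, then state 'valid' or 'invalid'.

δ = 27.22°, valid

α = atan 0.25 = 14.04°;  2α = 28.07°
edge 0: e_0 = (-0.86, -1.93);  n_0 = (-0.9134, +0.4070)
edge 3: e_3 = (-0.08, +1.43);  n_3 = (+0.9984, +0.0559)
∠(n_0, n_3) = 152.78°
δ = |180° − 152.78°| = 27.22°
27.22° ≤ 2α = 28.07°  →  valid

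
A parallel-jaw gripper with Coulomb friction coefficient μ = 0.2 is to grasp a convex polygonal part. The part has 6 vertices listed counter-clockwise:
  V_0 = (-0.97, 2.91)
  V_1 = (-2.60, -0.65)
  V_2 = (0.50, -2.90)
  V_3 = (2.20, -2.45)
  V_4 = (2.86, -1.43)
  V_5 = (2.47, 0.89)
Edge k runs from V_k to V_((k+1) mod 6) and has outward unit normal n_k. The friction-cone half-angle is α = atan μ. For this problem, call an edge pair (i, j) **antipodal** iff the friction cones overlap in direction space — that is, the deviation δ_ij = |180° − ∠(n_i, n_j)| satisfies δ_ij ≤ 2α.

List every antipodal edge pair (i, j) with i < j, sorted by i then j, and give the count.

α = atan 0.2 = 11.31°;  2α = 22.62°
n_0 = (-0.9092, +0.4163)
n_1 = (-0.5874, -0.8093)
n_2 = (+0.2559, -0.9667)
n_3 = (+0.8396, -0.5433)
n_4 = (+0.9862, +0.1658)
n_5 = (+0.5064, +0.8623)
  (0,1): δ = 101.37°  ·
  (0,2): δ = 50.57°  ·
  (0,3): δ = 8.30°  ✓
  (0,4): δ = 34.14°  ·
  (0,5): δ = 84.18°  ·
  (1,2): δ = 129.20°  ·
  (1,3): δ = 86.93°  ·
  (1,4): δ = 44.49°  ·
  (1,5): δ = 5.55°  ✓
  (2,3): δ = 137.73°  ·
  (2,4): δ = 95.28°  ·
  (2,5): δ = 45.25°  ·
  (3,4): δ = 137.55°  ·
  (3,5): δ = 87.52°  ·
  (4,5): δ = 129.96°  ·
antipodal pairs: 2

count = 2; pairs: (0,3), (1,5)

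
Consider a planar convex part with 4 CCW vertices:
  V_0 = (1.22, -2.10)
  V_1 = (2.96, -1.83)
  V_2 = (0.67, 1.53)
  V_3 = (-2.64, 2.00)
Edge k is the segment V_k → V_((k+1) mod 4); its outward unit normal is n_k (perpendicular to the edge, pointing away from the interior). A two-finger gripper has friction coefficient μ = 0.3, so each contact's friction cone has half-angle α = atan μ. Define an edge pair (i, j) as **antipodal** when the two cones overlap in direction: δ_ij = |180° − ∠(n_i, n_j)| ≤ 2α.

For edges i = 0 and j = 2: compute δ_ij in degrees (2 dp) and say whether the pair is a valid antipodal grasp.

δ = 16.90°, valid

α = atan 0.3 = 16.70°;  2α = 33.40°
edge 0: e_0 = (+1.74, +0.27);  n_0 = (+0.1533, -0.9882)
edge 2: e_2 = (-3.31, +0.47);  n_2 = (+0.1406, +0.9901)
∠(n_0, n_2) = 163.10°
δ = |180° − 163.10°| = 16.90°
16.90° ≤ 2α = 33.40°  →  valid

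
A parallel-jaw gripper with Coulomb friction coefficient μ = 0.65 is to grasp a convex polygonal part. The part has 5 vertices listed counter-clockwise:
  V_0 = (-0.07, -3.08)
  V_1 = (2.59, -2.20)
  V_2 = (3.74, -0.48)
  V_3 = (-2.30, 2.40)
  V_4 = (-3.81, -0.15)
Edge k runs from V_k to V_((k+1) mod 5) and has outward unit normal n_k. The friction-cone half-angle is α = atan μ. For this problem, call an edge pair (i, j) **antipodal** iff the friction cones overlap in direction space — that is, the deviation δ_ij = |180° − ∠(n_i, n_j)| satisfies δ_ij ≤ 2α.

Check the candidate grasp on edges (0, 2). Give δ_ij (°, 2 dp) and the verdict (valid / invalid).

α = atan 0.65 = 33.02°;  2α = 66.05°
edge 0: e_0 = (+2.66, +0.88);  n_0 = (+0.3141, -0.9494)
edge 2: e_2 = (-6.04, +2.88);  n_2 = (+0.4304, +0.9026)
∠(n_0, n_2) = 136.20°
δ = |180° − 136.20°| = 43.80°
43.80° ≤ 2α = 66.05°  →  valid

δ = 43.80°, valid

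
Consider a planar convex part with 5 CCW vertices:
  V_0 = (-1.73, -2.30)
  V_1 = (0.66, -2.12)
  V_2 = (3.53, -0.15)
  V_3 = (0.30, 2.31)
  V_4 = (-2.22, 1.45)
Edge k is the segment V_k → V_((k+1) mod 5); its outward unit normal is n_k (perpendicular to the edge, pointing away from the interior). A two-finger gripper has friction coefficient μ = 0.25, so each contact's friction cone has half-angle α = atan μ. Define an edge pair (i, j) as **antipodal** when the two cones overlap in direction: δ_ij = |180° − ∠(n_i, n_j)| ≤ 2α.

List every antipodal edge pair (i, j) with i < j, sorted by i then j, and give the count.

count = 2; pairs: (0,3), (1,3)

α = atan 0.25 = 14.04°;  2α = 28.07°
n_0 = (+0.0751, -0.9972)
n_1 = (+0.5659, -0.8245)
n_2 = (+0.6059, +0.7955)
n_3 = (-0.3230, +0.9464)
n_4 = (-0.9916, -0.1296)
  (0,1): δ = 149.84°  ·
  (0,2): δ = 41.60°  ·
  (0,3): δ = 14.54°  ✓
  (0,4): δ = 93.14°  ·
  (1,2): δ = 71.76°  ·
  (1,3): δ = 15.62°  ✓
  (1,4): δ = 62.98°  ·
  (2,3): δ = 123.86°  ·
  (2,4): δ = 45.26°  ·
  (3,4): δ = 101.40°  ·
antipodal pairs: 2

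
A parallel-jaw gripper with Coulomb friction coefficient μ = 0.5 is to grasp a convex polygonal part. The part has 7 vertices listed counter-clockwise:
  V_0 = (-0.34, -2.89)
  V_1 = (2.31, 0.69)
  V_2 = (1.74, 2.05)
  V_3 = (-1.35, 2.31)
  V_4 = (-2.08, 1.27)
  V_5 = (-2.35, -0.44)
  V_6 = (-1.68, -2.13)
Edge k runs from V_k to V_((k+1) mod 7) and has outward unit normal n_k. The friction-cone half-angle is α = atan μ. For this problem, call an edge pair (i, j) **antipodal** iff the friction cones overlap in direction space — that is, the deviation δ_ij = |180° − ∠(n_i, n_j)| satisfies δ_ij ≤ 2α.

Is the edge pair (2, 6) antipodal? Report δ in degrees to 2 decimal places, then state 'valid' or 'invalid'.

α = atan 0.5 = 26.57°;  2α = 53.13°
edge 2: e_2 = (-3.09, +0.26);  n_2 = (+0.0838, +0.9965)
edge 6: e_6 = (+1.34, -0.76);  n_6 = (-0.4933, -0.8698)
∠(n_2, n_6) = 155.25°
δ = |180° − 155.25°| = 24.75°
24.75° ≤ 2α = 53.13°  →  valid

δ = 24.75°, valid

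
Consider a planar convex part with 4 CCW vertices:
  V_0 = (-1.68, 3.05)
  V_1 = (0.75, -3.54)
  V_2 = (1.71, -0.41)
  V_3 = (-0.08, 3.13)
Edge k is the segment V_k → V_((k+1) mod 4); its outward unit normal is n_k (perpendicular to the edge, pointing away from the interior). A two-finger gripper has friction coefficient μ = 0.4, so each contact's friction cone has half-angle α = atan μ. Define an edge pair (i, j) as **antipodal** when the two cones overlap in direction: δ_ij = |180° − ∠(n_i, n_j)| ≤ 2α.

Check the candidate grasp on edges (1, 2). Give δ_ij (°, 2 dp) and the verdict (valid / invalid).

α = atan 0.4 = 21.80°;  2α = 43.60°
edge 1: e_1 = (+0.96, +3.13);  n_1 = (+0.9560, -0.2932)
edge 2: e_2 = (-1.79, +3.54);  n_2 = (+0.8924, +0.4512)
∠(n_1, n_2) = 43.87°
δ = |180° − 43.87°| = 136.13°
136.13° > 2α = 43.60°  →  invalid

δ = 136.13°, invalid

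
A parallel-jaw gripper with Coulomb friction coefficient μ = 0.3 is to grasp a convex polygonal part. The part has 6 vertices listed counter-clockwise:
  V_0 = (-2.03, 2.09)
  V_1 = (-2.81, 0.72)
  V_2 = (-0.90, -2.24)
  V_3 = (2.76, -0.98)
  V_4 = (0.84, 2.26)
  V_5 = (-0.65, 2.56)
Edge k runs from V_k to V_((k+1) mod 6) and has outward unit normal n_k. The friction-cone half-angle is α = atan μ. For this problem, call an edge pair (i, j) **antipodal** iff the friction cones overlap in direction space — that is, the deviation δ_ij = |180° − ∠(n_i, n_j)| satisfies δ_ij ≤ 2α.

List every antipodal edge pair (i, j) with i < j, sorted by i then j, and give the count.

count = 3; pairs: (1,3), (2,4), (2,5)

α = atan 0.3 = 16.70°;  2α = 33.40°
n_0 = (-0.8690, +0.4948)
n_1 = (-0.8403, -0.5422)
n_2 = (+0.3255, -0.9455)
n_3 = (+0.8603, +0.5098)
n_4 = (+0.1974, +0.9803)
n_5 = (-0.3224, +0.9466)
  (0,1): δ = 117.51°  ·
  (0,2): δ = 41.35°  ·
  (0,3): δ = 60.31°  ·
  (0,4): δ = 108.27°  ·
  (0,5): δ = 138.46°  ·
  (1,2): δ = 103.84°  ·
  (1,3): δ = 2.18°  ✓
  (1,4): δ = 45.78°  ·
  (1,5): δ = 75.97°  ·
  (2,3): δ = 78.35°  ·
  (2,4): δ = 30.38°  ✓
  (2,5): δ = 0.19°  ✓
  (3,4): δ = 132.03°  ·
  (3,5): δ = 101.84°  ·
  (4,5): δ = 149.81°  ·
antipodal pairs: 3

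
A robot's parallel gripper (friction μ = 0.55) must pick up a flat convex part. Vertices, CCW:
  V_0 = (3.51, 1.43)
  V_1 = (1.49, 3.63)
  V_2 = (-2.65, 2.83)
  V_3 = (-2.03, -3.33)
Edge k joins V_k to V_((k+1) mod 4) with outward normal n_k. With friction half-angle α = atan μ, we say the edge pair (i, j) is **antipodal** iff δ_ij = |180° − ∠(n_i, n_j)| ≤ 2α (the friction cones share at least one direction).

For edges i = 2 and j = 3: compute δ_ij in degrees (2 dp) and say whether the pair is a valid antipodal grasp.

δ = 55.08°, valid

α = atan 0.55 = 28.81°;  2α = 57.62°
edge 2: e_2 = (+0.62, -6.16);  n_2 = (-0.9950, -0.1001)
edge 3: e_3 = (+5.54, +4.76);  n_3 = (+0.6517, -0.7585)
∠(n_2, n_3) = 124.92°
δ = |180° − 124.92°| = 55.08°
55.08° ≤ 2α = 57.62°  →  valid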